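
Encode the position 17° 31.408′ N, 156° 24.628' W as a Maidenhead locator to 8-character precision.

Add 180° to longitude and 90° to latitude: 23.58953, 107.52347.
Field (20°×10°, letters A–R): lon ⌊23.58953/20⌋ = 1 → B; lat ⌊107.52347/10⌋ = 10 → K.
Square (2°×1°, digits 0–9): lon ⌊3.58953/2⌋ = 1; lat ⌊7.52347/1⌋ = 7.
Subsquare (5′×2.5′, letters a–x): lon ⌊1.58953/0.0833333⌋ = 19 → t; lat ⌊0.52347/0.0416667⌋ = 12 → m.
Extended square (30″×15″, digits 0–9): lon ⌊0.00620/0.00833333⌋ = 0; lat ⌊0.02347/0.00416667⌋ = 5.

BK17tm05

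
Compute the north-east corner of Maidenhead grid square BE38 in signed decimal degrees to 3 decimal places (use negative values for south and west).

Field B=1, E=4: +1·20° lon, +4·10° lat → SW at lon -160°, lat -50°.
Square 3, 8: +3·2° lon, +8·1° lat → SW at lon -154°, lat -42°.
Cell spans 2° lon × 1° lat. NE corner is SW corner plus one full cell.
latitude -41.000, longitude -152.000.

-41.000, -152.000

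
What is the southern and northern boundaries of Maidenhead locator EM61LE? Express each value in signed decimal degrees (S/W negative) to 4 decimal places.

31.1667, 31.2083

Field E=4, M=12: +4·20° lon, +12·10° lat → SW at lon -100°, lat 30°.
Square 6, 1: +6·2° lon, +1·1° lat → SW at lon -88°, lat 31°.
Subsquare l=11, e=4: +11·0.0833333° lon, +4·0.0416667° lat → SW at lon -87.0833°, lat 31.1667°.
Cell spans 0.0833333° lon × 0.0416667° lat.
south 31.1667, north 31.2083.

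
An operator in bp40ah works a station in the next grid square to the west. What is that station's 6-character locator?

Longitude subsquare a = 0; −1 → -1, wraps to 23 = x, carry into square.
Longitude square 4; −1 → 3.
The latitude characters are unchanged.

BP30xh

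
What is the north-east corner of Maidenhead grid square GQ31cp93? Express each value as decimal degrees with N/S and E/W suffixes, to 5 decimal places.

Field G=6, Q=16: +6·20° lon, +16·10° lat → SW at lon -60°, lat 70°.
Square 3, 1: +3·2° lon, +1·1° lat → SW at lon -54°, lat 71°.
Subsquare c=2, p=15: +2·0.0833333° lon, +15·0.0416667° lat → SW at lon -53.8333°, lat 71.625°.
Extended square 9, 3: +9·0.00833333° lon, +3·0.00416667° lat → SW at lon -53.7583°, lat 71.6375°.
Cell spans 0.00833333° lon × 0.00416667° lat. NE corner is SW corner plus one full cell.
latitude 71.64167° N, longitude 53.75000° W.

71.64167° N, 53.75000° W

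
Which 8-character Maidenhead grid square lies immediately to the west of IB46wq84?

IB46wq74

Longitude extended square 8; −1 → 7.
The latitude characters are unchanged.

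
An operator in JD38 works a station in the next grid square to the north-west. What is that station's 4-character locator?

JD29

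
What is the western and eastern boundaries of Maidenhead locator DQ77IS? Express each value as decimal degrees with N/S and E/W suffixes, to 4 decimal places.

Field D=3, Q=16: +3·20° lon, +16·10° lat → SW at lon -120°, lat 70°.
Square 7, 7: +7·2° lon, +7·1° lat → SW at lon -106°, lat 77°.
Subsquare i=8, s=18: +8·0.0833333° lon, +18·0.0416667° lat → SW at lon -105.333°, lat 77.75°.
Cell spans 0.0833333° lon × 0.0416667° lat.
west 105.3333° W, east 105.2500° W.

105.3333° W, 105.2500° W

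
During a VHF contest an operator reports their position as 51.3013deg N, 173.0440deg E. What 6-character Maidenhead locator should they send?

Offset from 180°W / 90°S: lon 353.0440°, lat 141.3013°.
Field (20°×10°, letters A–R): lon ⌊353.0440/20⌋ = 17 → R; lat ⌊141.3013/10⌋ = 14 → O.
Square (2°×1°, digits 0–9): lon ⌊13.0440/2⌋ = 6; lat ⌊1.3013/1⌋ = 1.
Subsquare (5′×2.5′, letters a–x): lon ⌊1.0440/0.0833333⌋ = 12 → m; lat ⌊0.3013/0.0416667⌋ = 7 → h.

RO61mh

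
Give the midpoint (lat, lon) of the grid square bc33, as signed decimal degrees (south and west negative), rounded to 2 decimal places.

-66.50, -153.00

Field B=1, C=2: +1·20° lon, +2·10° lat → SW at lon -160°, lat -70°.
Square 3, 3: +3·2° lon, +3·1° lat → SW at lon -154°, lat -67°.
Cell spans 2° lon × 1° lat. Centre is SW corner plus half of each.
latitude -66.50, longitude -153.00.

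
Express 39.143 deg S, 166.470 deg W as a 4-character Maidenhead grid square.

Add 180° to longitude and 90° to latitude: 13.53, 50.86.
Field: lon ⌊13.53/20⌋ = 0 → A; lat ⌊50.86/10⌋ = 5 → F.
Square: lon ⌊13.53/2⌋ = 6; lat ⌊0.86/1⌋ = 0.

AF60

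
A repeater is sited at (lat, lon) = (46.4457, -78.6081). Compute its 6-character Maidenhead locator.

Add 180° to longitude and 90° to latitude: 101.3919, 136.4457.
Field: 101.3919/20 → 5 → F, 136.4457/10 → 13 → N; chars FN.
Square: 1.3919/2 → 0, 6.4457/1 → 6; chars 06.
Subsquare: 1.3919/0.0833333 → 16 → q, 0.4457/0.0416667 → 10 → k; chars qk.

FN06qk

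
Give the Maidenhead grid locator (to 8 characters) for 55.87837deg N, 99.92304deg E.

Shift to the Maidenhead origin (180°W, 90°S): lon 279.92304, lat 145.87837.
Field (20°×10°, letters A–R): 279.92304/20 → 13 → N, 145.87837/10 → 14 → O; chars NO.
Square (2°×1°, digits 0–9): 19.92304/2 → 9, 5.87837/1 → 5; chars 95.
Subsquare (5′×2.5′, letters a–x): 1.92304/0.0833333 → 23 → x, 0.87837/0.0416667 → 21 → v; chars xv.
Extended square (30″×15″, digits 0–9): 0.00637/0.00833333 → 0, 0.00337/0.00416667 → 0; chars 00.

NO95xv00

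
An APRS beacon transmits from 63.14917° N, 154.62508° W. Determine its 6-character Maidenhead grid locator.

BP23qd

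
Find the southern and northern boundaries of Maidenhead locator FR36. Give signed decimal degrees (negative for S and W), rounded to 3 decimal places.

Field F=5, R=17: +5·20° lon, +17·10° lat → SW at lon -80°, lat 80°.
Square 3, 6: +3·2° lon, +6·1° lat → SW at lon -74°, lat 86°.
Cell spans 2° lon × 1° lat.
south 86.000, north 87.000.

86.000, 87.000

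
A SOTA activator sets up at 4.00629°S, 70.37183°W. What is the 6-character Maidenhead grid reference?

Offset from 180°W / 90°S: lon 109.6282°, lat 85.9937°.
Field: 109.6282/20 → 5 → F, 85.9937/10 → 8 → I; chars FI.
Square: 9.6282/2 → 4, 5.9937/1 → 5; chars 45.
Subsquare: 1.6282/0.0833333 → 19 → t, 0.9937/0.0416667 → 23 → x; chars tx.

FI45tx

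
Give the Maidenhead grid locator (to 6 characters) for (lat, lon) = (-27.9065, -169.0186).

AG52lc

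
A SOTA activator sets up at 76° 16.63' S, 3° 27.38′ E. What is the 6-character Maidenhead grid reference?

Offset from 180°W / 90°S: lon 183.4563°, lat 13.7228°.
Field (20°×10°, letters A–R): lon ⌊183.4563/20⌋ = 9 → J; lat ⌊13.7228/10⌋ = 1 → B.
Square (2°×1°, digits 0–9): lon ⌊3.4563/2⌋ = 1; lat ⌊3.7228/1⌋ = 3.
Subsquare (5′×2.5′, letters a–x): lon ⌊1.4563/0.0833333⌋ = 17 → r; lat ⌊0.7228/0.0416667⌋ = 17 → r.

JB13rr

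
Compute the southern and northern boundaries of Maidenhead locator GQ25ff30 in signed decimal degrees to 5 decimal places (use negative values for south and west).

75.20833, 75.21250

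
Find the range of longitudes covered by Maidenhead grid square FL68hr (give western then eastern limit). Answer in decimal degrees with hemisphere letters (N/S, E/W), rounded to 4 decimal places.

Field F=5, L=11: +5·20° lon, +11·10° lat → SW at lon -80°, lat 20°.
Square 6, 8: +6·2° lon, +8·1° lat → SW at lon -68°, lat 28°.
Subsquare h=7, r=17: +7·0.0833333° lon, +17·0.0416667° lat → SW at lon -67.4167°, lat 28.7083°.
Cell spans 0.0833333° lon × 0.0416667° lat.
west 67.4167° W, east 67.3333° W.

67.4167° W, 67.3333° W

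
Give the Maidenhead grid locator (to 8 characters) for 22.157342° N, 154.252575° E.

QL72dd07

Shift to the Maidenhead origin (180°W, 90°S): lon 334.25257, lat 112.15734.
Field: lon ⌊334.25257/20⌋ = 16 → Q; lat ⌊112.15734/10⌋ = 11 → L.
Square: lon ⌊14.25257/2⌋ = 7; lat ⌊2.15734/1⌋ = 2.
Subsquare: lon ⌊0.25257/0.0833333⌋ = 3 → d; lat ⌊0.15734/0.0416667⌋ = 3 → d.
Extended square: lon ⌊0.00257/0.00833333⌋ = 0; lat ⌊0.03234/0.00416667⌋ = 7.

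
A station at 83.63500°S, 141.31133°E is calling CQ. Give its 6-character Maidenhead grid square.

QA06pi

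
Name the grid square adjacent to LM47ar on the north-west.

LM37xs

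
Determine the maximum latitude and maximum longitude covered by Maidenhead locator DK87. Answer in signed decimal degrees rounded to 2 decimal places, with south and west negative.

18.00, -102.00

Field D=3, K=10: +3·20° lon, +10·10° lat → SW at lon -120°, lat 10°.
Square 8, 7: +8·2° lon, +7·1° lat → SW at lon -104°, lat 17°.
Cell spans 2° lon × 1° lat. NE corner is SW corner plus one full cell.
latitude 18.00, longitude -102.00.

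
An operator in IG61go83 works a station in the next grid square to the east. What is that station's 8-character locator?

Longitude extended square 8; +1 → 9.
The latitude characters are unchanged.

IG61go93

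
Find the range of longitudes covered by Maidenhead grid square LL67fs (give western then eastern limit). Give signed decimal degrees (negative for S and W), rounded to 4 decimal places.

52.4167, 52.5000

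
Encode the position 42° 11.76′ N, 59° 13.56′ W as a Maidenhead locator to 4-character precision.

Offset from 180°W / 90°S: lon 120.77°, lat 132.20°.
Field: lon ⌊120.77/20⌋ = 6 → G; lat ⌊132.20/10⌋ = 13 → N.
Square: lon ⌊0.77/2⌋ = 0; lat ⌊2.20/1⌋ = 2.

GN02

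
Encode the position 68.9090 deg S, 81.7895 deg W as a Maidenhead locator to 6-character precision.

EC91cc

Shift to the Maidenhead origin (180°W, 90°S): lon 98.2105, lat 21.0910.
Field (20°×10°, letters A–R): 98.2105/20 → 4 → E, 21.0910/10 → 2 → C; chars EC.
Square (2°×1°, digits 0–9): 18.2105/2 → 9, 1.0910/1 → 1; chars 91.
Subsquare (5′×2.5′, letters a–x): 0.2105/0.0833333 → 2 → c, 0.0910/0.0416667 → 2 → c; chars cc.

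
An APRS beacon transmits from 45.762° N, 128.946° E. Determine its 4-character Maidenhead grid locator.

PN45

Add 180° to longitude and 90° to latitude: 308.95, 135.76.
Field: 308.95/20 → 15 → P, 135.76/10 → 13 → N; chars PN.
Square: 8.95/2 → 4, 5.76/1 → 5; chars 45.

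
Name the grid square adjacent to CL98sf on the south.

Latitude subsquare f = 5; −1 → 4 = e.
The longitude characters are unchanged.

CL98se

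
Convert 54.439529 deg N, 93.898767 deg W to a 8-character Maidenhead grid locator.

EO34bk25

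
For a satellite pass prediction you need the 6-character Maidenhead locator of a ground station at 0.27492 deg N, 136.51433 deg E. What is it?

PJ80gg

Shift to the Maidenhead origin (180°W, 90°S): lon 316.5143, lat 90.2749.
Field: 316.5143/20 → 15 → P, 90.2749/10 → 9 → J; chars PJ.
Square: 16.5143/2 → 8, 0.2749/1 → 0; chars 80.
Subsquare: 0.5143/0.0833333 → 6 → g, 0.2749/0.0416667 → 6 → g; chars gg.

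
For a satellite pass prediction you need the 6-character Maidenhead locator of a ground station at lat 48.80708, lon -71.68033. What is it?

Shift to the Maidenhead origin (180°W, 90°S): lon 108.3197, lat 138.8071.
Field: lon ⌊108.3197/20⌋ = 5 → F; lat ⌊138.8071/10⌋ = 13 → N.
Square: lon ⌊8.3197/2⌋ = 4; lat ⌊8.8071/1⌋ = 8.
Subsquare: lon ⌊0.3197/0.0833333⌋ = 3 → d; lat ⌊0.8071/0.0416667⌋ = 19 → t.

FN48dt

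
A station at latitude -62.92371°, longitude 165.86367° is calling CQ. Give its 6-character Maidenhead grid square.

Add 180° to longitude and 90° to latitude: 345.8637, 27.0763.
Field: lon ⌊345.8637/20⌋ = 17 → R; lat ⌊27.0763/10⌋ = 2 → C.
Square: lon ⌊5.8637/2⌋ = 2; lat ⌊7.0763/1⌋ = 7.
Subsquare: lon ⌊1.8637/0.0833333⌋ = 22 → w; lat ⌊0.0763/0.0416667⌋ = 1 → b.

RC27wb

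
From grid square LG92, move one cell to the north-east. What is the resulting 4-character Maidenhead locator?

Longitude square 9; +1 → 10, wraps to 0, carry into field.
Longitude field L = 11; +1 → 12 = M.
Latitude square 2; +1 → 3.

MG03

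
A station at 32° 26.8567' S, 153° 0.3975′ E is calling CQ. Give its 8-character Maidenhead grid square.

Add 180° to longitude and 90° to latitude: 333.00662, 57.55239.
Field: lon ⌊333.00662/20⌋ = 16 → Q; lat ⌊57.55239/10⌋ = 5 → F.
Square: lon ⌊13.00662/2⌋ = 6; lat ⌊7.55239/1⌋ = 7.
Subsquare: lon ⌊1.00662/0.0833333⌋ = 12 → m; lat ⌊0.55239/0.0416667⌋ = 13 → n.
Extended square: lon ⌊0.00662/0.00833333⌋ = 0; lat ⌊0.01072/0.00416667⌋ = 2.

QF67mn02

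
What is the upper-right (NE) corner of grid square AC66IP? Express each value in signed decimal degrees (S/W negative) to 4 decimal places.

-63.3333, -167.2500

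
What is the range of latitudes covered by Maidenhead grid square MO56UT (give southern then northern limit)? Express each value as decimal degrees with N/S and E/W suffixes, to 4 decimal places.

56.7917° N, 56.8333° N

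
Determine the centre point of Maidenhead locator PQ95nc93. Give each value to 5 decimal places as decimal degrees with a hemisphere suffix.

Field P=15, Q=16: +15·20° lon, +16·10° lat → SW at lon 120°, lat 70°.
Square 9, 5: +9·2° lon, +5·1° lat → SW at lon 138°, lat 75°.
Subsquare n=13, c=2: +13·0.0833333° lon, +2·0.0416667° lat → SW at lon 139.083°, lat 75.0833°.
Extended square 9, 3: +9·0.00833333° lon, +3·0.00416667° lat → SW at lon 139.158°, lat 75.0958°.
Cell spans 0.00833333° lon × 0.00416667° lat. Centre is SW corner plus half of each.
latitude 75.09792° N, longitude 139.16250° E.

75.09792° N, 139.16250° E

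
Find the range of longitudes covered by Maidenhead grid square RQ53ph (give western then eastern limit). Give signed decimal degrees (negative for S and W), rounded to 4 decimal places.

171.2500, 171.3333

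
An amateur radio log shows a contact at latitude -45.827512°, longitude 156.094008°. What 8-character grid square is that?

QE84be11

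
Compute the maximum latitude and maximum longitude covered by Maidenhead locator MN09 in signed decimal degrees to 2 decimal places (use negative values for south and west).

50.00, 62.00

Field M=12, N=13: +12·20° lon, +13·10° lat → SW at lon 60°, lat 40°.
Square 0, 9: +0·2° lon, +9·1° lat → SW at lon 60°, lat 49°.
Cell spans 2° lon × 1° lat. NE corner is SW corner plus one full cell.
latitude 50.00, longitude 62.00.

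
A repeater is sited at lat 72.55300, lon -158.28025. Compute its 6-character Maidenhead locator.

BQ02un

Offset from 180°W / 90°S: lon 21.7198°, lat 162.5530°.
Field: 21.7198/20 → 1 → B, 162.5530/10 → 16 → Q; chars BQ.
Square: 1.7198/2 → 0, 2.5530/1 → 2; chars 02.
Subsquare: 1.7198/0.0833333 → 20 → u, 0.5530/0.0416667 → 13 → n; chars un.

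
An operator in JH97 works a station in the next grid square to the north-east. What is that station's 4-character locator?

Longitude square 9; +1 → 10, wraps to 0, carry into field.
Longitude field J = 9; +1 → 10 = K.
Latitude square 7; +1 → 8.

KH08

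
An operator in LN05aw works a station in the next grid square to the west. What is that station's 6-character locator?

KN95xw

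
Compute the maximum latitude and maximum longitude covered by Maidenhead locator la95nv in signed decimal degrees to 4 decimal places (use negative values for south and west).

-84.0833, 59.1667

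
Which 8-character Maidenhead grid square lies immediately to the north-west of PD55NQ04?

PD55mq95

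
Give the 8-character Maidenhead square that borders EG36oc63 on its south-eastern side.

EG36oc72

Longitude extended square 6; +1 → 7.
Latitude extended square 3; −1 → 2.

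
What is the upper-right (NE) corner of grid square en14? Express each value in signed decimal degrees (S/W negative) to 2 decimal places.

Field E=4, N=13: +4·20° lon, +13·10° lat → SW at lon -100°, lat 40°.
Square 1, 4: +1·2° lon, +4·1° lat → SW at lon -98°, lat 44°.
Cell spans 2° lon × 1° lat. NE corner is SW corner plus one full cell.
latitude 45.00, longitude -96.00.

45.00, -96.00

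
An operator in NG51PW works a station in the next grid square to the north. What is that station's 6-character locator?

Latitude subsquare w = 22; +1 → 23 = x.
The longitude characters are unchanged.

NG51px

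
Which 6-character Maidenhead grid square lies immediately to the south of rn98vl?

Latitude subsquare l = 11; −1 → 10 = k.
The longitude characters are unchanged.

RN98vk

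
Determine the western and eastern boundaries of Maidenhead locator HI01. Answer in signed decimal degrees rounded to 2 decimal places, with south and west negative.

Field H=7, I=8: +7·20° lon, +8·10° lat → SW at lon -40°, lat -10°.
Square 0, 1: +0·2° lon, +1·1° lat → SW at lon -40°, lat -9°.
Cell spans 2° lon × 1° lat.
west -40.00, east -38.00.

-40.00, -38.00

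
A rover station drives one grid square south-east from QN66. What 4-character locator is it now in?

Longitude square 6; +1 → 7.
Latitude square 6; −1 → 5.

QN75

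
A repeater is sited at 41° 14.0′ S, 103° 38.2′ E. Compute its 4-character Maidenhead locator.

OE18

Offset from 180°W / 90°S: lon 283.64°, lat 48.77°.
Field: lon ⌊283.64/20⌋ = 14 → O; lat ⌊48.77/10⌋ = 4 → E.
Square: lon ⌊3.64/2⌋ = 1; lat ⌊8.77/1⌋ = 8.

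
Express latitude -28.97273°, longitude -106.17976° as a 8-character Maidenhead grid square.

DG61va86

Offset from 180°W / 90°S: lon 73.82024°, lat 61.02727°.
Field (20°×10°, letters A–R): lon ⌊73.82024/20⌋ = 3 → D; lat ⌊61.02727/10⌋ = 6 → G.
Square (2°×1°, digits 0–9): lon ⌊13.82024/2⌋ = 6; lat ⌊1.02727/1⌋ = 1.
Subsquare (5′×2.5′, letters a–x): lon ⌊1.82024/0.0833333⌋ = 21 → v; lat ⌊0.02727/0.0416667⌋ = 0 → a.
Extended square (30″×15″, digits 0–9): lon ⌊0.07024/0.00833333⌋ = 8; lat ⌊0.02727/0.00416667⌋ = 6.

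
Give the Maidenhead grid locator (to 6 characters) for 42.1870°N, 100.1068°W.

DN92we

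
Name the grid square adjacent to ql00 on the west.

PL90

Longitude square 0; −1 → -1, wraps to 9, carry into field.
Longitude field Q = 16; −1 → 15 = P.
The latitude characters are unchanged.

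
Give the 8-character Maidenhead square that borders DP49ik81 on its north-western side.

DP49ik72

Longitude extended square 8; −1 → 7.
Latitude extended square 1; +1 → 2.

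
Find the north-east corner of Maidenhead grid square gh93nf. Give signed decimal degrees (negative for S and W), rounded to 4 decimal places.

-16.7500, -40.8333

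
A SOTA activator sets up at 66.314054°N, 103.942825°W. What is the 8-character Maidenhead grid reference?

DP86ah65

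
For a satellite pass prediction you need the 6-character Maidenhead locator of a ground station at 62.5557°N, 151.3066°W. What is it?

BP42in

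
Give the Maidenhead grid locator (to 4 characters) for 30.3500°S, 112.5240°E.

Add 180° to longitude and 90° to latitude: 292.52, 59.65.
Field: lon ⌊292.52/20⌋ = 14 → O; lat ⌊59.65/10⌋ = 5 → F.
Square: lon ⌊12.52/2⌋ = 6; lat ⌊9.65/1⌋ = 9.

OF69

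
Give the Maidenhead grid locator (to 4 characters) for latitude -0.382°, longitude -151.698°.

BI49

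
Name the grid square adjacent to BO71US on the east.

BO71vs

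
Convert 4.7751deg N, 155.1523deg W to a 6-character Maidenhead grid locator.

Shift to the Maidenhead origin (180°W, 90°S): lon 24.8477, lat 94.7751.
Field: 24.8477/20 → 1 → B, 94.7751/10 → 9 → J; chars BJ.
Square: 4.8477/2 → 2, 4.7751/1 → 4; chars 24.
Subsquare: 0.8477/0.0833333 → 10 → k, 0.7751/0.0416667 → 18 → s; chars ks.

BJ24ks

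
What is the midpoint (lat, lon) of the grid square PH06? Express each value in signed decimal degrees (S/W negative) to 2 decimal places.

-13.50, 121.00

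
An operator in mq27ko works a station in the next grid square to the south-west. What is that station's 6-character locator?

MQ27jn

Longitude subsquare k = 10; −1 → 9 = j.
Latitude subsquare o = 14; −1 → 13 = n.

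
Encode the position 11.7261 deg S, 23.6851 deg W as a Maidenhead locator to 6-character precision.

HH88dg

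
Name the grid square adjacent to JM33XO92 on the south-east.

JM43ao01

Longitude extended square 9; +1 → 10, wraps to 0, carry into subsquare.
Longitude subsquare x = 23; +1 → 24, wraps to 0 = a, carry into square.
Longitude square 3; +1 → 4.
Latitude extended square 2; −1 → 1.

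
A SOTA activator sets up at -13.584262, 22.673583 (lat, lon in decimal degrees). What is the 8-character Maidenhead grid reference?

Add 180° to longitude and 90° to latitude: 202.67358, 76.41574.
Field (20°×10°, letters A–R): 202.67358/20 → 10 → K, 76.41574/10 → 7 → H; chars KH.
Square (2°×1°, digits 0–9): 2.67358/2 → 1, 6.41574/1 → 6; chars 16.
Subsquare (5′×2.5′, letters a–x): 0.67358/0.0833333 → 8 → i, 0.41574/0.0416667 → 9 → j; chars ij.
Extended square (30″×15″, digits 0–9): 0.00692/0.00833333 → 0, 0.04074/0.00416667 → 9; chars 09.

KH16ij09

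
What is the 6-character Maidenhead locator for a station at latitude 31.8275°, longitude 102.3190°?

OM11dt

Shift to the Maidenhead origin (180°W, 90°S): lon 282.3190, lat 121.8275.
Field: 282.3190/20 → 14 → O, 121.8275/10 → 12 → M; chars OM.
Square: 2.3190/2 → 1, 1.8275/1 → 1; chars 11.
Subsquare: 0.3190/0.0833333 → 3 → d, 0.8275/0.0416667 → 19 → t; chars dt.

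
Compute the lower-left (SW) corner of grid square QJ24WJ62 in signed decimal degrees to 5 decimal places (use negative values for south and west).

Field Q=16, J=9: +16·20° lon, +9·10° lat → SW at lon 140°, lat 0°.
Square 2, 4: +2·2° lon, +4·1° lat → SW at lon 144°, lat 4°.
Subsquare w=22, j=9: +22·0.0833333° lon, +9·0.0416667° lat → SW at lon 145.833°, lat 4.375°.
Extended square 6, 2: +6·0.00833333° lon, +2·0.00416667° lat → SW at lon 145.883°, lat 4.38333°.
latitude 4.38333, longitude 145.88333.

4.38333, 145.88333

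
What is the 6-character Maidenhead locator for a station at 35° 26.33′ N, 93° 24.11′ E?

NM65qk

Offset from 180°W / 90°S: lon 273.4018°, lat 125.4388°.
Field: 273.4018/20 → 13 → N, 125.4388/10 → 12 → M; chars NM.
Square: 13.4018/2 → 6, 5.4388/1 → 5; chars 65.
Subsquare: 1.4018/0.0833333 → 16 → q, 0.4388/0.0416667 → 10 → k; chars qk.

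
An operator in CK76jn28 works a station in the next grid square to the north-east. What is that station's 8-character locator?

CK76jn39

Longitude extended square 2; +1 → 3.
Latitude extended square 8; +1 → 9.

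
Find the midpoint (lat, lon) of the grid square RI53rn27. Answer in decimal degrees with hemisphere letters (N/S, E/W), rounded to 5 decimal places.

Field R=17, I=8: +17·20° lon, +8·10° lat → SW at lon 160°, lat -10°.
Square 5, 3: +5·2° lon, +3·1° lat → SW at lon 170°, lat -7°.
Subsquare r=17, n=13: +17·0.0833333° lon, +13·0.0416667° lat → SW at lon 171.417°, lat -6.45833°.
Extended square 2, 7: +2·0.00833333° lon, +7·0.00416667° lat → SW at lon 171.433°, lat -6.42917°.
Cell spans 0.00833333° lon × 0.00416667° lat. Centre is SW corner plus half of each.
latitude 6.42708° S, longitude 171.43750° E.

6.42708° S, 171.43750° E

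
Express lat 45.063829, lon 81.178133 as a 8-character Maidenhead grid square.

Add 180° to longitude and 90° to latitude: 261.17813, 135.06383.
Field: 261.17813/20 → 13 → N, 135.06383/10 → 13 → N; chars NN.
Square: 1.17813/2 → 0, 5.06383/1 → 5; chars 05.
Subsquare: 1.17813/0.0833333 → 14 → o, 0.06383/0.0416667 → 1 → b; chars ob.
Extended square: 0.01147/0.00833333 → 1, 0.02216/0.00416667 → 5; chars 15.

NN05ob15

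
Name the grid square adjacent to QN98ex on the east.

QN98fx

Longitude subsquare e = 4; +1 → 5 = f.
The latitude characters are unchanged.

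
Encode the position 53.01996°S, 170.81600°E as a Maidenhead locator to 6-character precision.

Offset from 180°W / 90°S: lon 350.8160°, lat 36.9800°.
Field: lon ⌊350.8160/20⌋ = 17 → R; lat ⌊36.9800/10⌋ = 3 → D.
Square: lon ⌊10.8160/2⌋ = 5; lat ⌊6.9800/1⌋ = 6.
Subsquare: lon ⌊0.8160/0.0833333⌋ = 9 → j; lat ⌊0.9800/0.0416667⌋ = 23 → x.

RD56jx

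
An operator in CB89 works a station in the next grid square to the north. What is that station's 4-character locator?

Latitude square 9; +1 → 10, wraps to 0, carry into field.
Latitude field B = 1; +1 → 2 = C.
The longitude characters are unchanged.

CC80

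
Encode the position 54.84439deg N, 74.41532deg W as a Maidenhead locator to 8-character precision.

FO24tu02

Offset from 180°W / 90°S: lon 105.58468°, lat 144.84439°.
Field: 105.58468/20 → 5 → F, 144.84439/10 → 14 → O; chars FO.
Square: 5.58468/2 → 2, 4.84439/1 → 4; chars 24.
Subsquare: 1.58468/0.0833333 → 19 → t, 0.84439/0.0416667 → 20 → u; chars tu.
Extended square: 0.00135/0.00833333 → 0, 0.01106/0.00416667 → 2; chars 02.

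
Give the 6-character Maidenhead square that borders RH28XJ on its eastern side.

RH38aj

Longitude subsquare x = 23; +1 → 24, wraps to 0 = a, carry into square.
Longitude square 2; +1 → 3.
The latitude characters are unchanged.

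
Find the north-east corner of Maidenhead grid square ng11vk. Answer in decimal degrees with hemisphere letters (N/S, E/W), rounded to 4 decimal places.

Field N=13, G=6: +13·20° lon, +6·10° lat → SW at lon 80°, lat -30°.
Square 1, 1: +1·2° lon, +1·1° lat → SW at lon 82°, lat -29°.
Subsquare v=21, k=10: +21·0.0833333° lon, +10·0.0416667° lat → SW at lon 83.75°, lat -28.5833°.
Cell spans 0.0833333° lon × 0.0416667° lat. NE corner is SW corner plus one full cell.
latitude 28.5417° S, longitude 83.8333° E.

28.5417° S, 83.8333° E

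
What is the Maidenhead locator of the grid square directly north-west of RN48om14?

Longitude extended square 1; −1 → 0.
Latitude extended square 4; +1 → 5.

RN48om05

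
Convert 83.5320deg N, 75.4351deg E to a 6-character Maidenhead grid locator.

Add 180° to longitude and 90° to latitude: 255.4351, 173.5320.
Field (20°×10°, letters A–R): 255.4351/20 → 12 → M, 173.5320/10 → 17 → R; chars MR.
Square (2°×1°, digits 0–9): 15.4351/2 → 7, 3.5320/1 → 3; chars 73.
Subsquare (5′×2.5′, letters a–x): 1.4351/0.0833333 → 17 → r, 0.5320/0.0416667 → 12 → m; chars rm.

MR73rm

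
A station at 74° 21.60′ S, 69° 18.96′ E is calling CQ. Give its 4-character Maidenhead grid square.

Shift to the Maidenhead origin (180°W, 90°S): lon 249.32, lat 15.64.
Field: lon ⌊249.32/20⌋ = 12 → M; lat ⌊15.64/10⌋ = 1 → B.
Square: lon ⌊9.32/2⌋ = 4; lat ⌊5.64/1⌋ = 5.

MB45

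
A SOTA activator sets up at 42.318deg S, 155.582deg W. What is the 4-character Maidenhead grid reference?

BE27

Offset from 180°W / 90°S: lon 24.42°, lat 47.68°.
Field: 24.42/20 → 1 → B, 47.68/10 → 4 → E; chars BE.
Square: 4.42/2 → 2, 7.68/1 → 7; chars 27.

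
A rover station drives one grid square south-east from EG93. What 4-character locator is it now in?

FG02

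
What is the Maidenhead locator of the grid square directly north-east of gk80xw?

Longitude subsquare x = 23; +1 → 24, wraps to 0 = a, carry into square.
Longitude square 8; +1 → 9.
Latitude subsquare w = 22; +1 → 23 = x.

GK90ax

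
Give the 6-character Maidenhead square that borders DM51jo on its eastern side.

DM51ko

Longitude subsquare j = 9; +1 → 10 = k.
The latitude characters are unchanged.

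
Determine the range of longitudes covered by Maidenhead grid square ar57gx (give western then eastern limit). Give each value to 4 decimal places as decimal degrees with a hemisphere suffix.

169.5000° W, 169.4167° W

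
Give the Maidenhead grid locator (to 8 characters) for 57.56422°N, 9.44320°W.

IO57gn65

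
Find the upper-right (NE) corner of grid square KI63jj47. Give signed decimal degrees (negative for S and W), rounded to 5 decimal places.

-6.59167, 32.79167

Field K=10, I=8: +10·20° lon, +8·10° lat → SW at lon 20°, lat -10°.
Square 6, 3: +6·2° lon, +3·1° lat → SW at lon 32°, lat -7°.
Subsquare j=9, j=9: +9·0.0833333° lon, +9·0.0416667° lat → SW at lon 32.75°, lat -6.625°.
Extended square 4, 7: +4·0.00833333° lon, +7·0.00416667° lat → SW at lon 32.7833°, lat -6.59583°.
Cell spans 0.00833333° lon × 0.00416667° lat. NE corner is SW corner plus one full cell.
latitude -6.59167, longitude 32.79167.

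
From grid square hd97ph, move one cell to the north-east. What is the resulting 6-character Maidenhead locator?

Longitude subsquare p = 15; +1 → 16 = q.
Latitude subsquare h = 7; +1 → 8 = i.

HD97qi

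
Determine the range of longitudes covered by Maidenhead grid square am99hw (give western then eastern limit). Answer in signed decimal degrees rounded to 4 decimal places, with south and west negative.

Field A=0, M=12: +0·20° lon, +12·10° lat → SW at lon -180°, lat 30°.
Square 9, 9: +9·2° lon, +9·1° lat → SW at lon -162°, lat 39°.
Subsquare h=7, w=22: +7·0.0833333° lon, +22·0.0416667° lat → SW at lon -161.417°, lat 39.9167°.
Cell spans 0.0833333° lon × 0.0416667° lat.
west -161.4167, east -161.3333.

-161.4167, -161.3333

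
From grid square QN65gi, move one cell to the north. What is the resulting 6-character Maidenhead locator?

Latitude subsquare i = 8; +1 → 9 = j.
The longitude characters are unchanged.

QN65gj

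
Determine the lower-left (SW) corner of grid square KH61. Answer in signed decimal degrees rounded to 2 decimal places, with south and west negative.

Field K=10, H=7: +10·20° lon, +7·10° lat → SW at lon 20°, lat -20°.
Square 6, 1: +6·2° lon, +1·1° lat → SW at lon 32°, lat -19°.
latitude -19.00, longitude 32.00.

-19.00, 32.00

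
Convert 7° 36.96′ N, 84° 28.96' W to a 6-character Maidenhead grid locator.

EJ77so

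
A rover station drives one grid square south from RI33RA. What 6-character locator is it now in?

RI32rx

Latitude subsquare a = 0; −1 → -1, wraps to 23 = x, carry into square.
Latitude square 3; −1 → 2.
The longitude characters are unchanged.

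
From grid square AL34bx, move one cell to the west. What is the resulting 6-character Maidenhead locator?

AL34ax

Longitude subsquare b = 1; −1 → 0 = a.
The latitude characters are unchanged.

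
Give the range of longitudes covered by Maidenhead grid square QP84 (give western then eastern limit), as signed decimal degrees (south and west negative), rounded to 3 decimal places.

156.000, 158.000

Field Q=16, P=15: +16·20° lon, +15·10° lat → SW at lon 140°, lat 60°.
Square 8, 4: +8·2° lon, +4·1° lat → SW at lon 156°, lat 64°.
Cell spans 2° lon × 1° lat.
west 156.000, east 158.000.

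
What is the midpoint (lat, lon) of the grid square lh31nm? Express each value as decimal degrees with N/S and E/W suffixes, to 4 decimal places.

Field L=11, H=7: +11·20° lon, +7·10° lat → SW at lon 40°, lat -20°.
Square 3, 1: +3·2° lon, +1·1° lat → SW at lon 46°, lat -19°.
Subsquare n=13, m=12: +13·0.0833333° lon, +12·0.0416667° lat → SW at lon 47.0833°, lat -18.5°.
Cell spans 0.0833333° lon × 0.0416667° lat. Centre is SW corner plus half of each.
latitude 18.4792° S, longitude 47.1250° E.

18.4792° S, 47.1250° E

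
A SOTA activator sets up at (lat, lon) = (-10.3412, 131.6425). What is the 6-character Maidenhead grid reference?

Add 180° to longitude and 90° to latitude: 311.6425, 79.6588.
Field: 311.6425/20 → 15 → P, 79.6588/10 → 7 → H; chars PH.
Square: 11.6425/2 → 5, 9.6588/1 → 9; chars 59.
Subsquare: 1.6425/0.0833333 → 19 → t, 0.6588/0.0416667 → 15 → p; chars tp.

PH59tp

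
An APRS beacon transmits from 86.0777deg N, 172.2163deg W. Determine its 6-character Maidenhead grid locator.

Offset from 180°W / 90°S: lon 7.7837°, lat 176.0777°.
Field: 7.7837/20 → 0 → A, 176.0777/10 → 17 → R; chars AR.
Square: 7.7837/2 → 3, 6.0777/1 → 6; chars 36.
Subsquare: 1.7837/0.0833333 → 21 → v, 0.0777/0.0416667 → 1 → b; chars vb.

AR36vb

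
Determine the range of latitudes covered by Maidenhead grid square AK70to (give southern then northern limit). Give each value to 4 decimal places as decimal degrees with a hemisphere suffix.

Field A=0, K=10: +0·20° lon, +10·10° lat → SW at lon -180°, lat 10°.
Square 7, 0: +7·2° lon, +0·1° lat → SW at lon -166°, lat 10°.
Subsquare t=19, o=14: +19·0.0833333° lon, +14·0.0416667° lat → SW at lon -164.417°, lat 10.5833°.
Cell spans 0.0833333° lon × 0.0416667° lat.
south 10.5833° N, north 10.6250° N.

10.5833° N, 10.6250° N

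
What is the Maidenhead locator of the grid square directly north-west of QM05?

Longitude square 0; −1 → -1, wraps to 9, carry into field.
Longitude field Q = 16; −1 → 15 = P.
Latitude square 5; +1 → 6.

PM96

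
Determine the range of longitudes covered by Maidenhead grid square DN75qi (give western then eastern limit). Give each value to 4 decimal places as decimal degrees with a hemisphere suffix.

104.6667° W, 104.5833° W

Field D=3, N=13: +3·20° lon, +13·10° lat → SW at lon -120°, lat 40°.
Square 7, 5: +7·2° lon, +5·1° lat → SW at lon -106°, lat 45°.
Subsquare q=16, i=8: +16·0.0833333° lon, +8·0.0416667° lat → SW at lon -104.667°, lat 45.3333°.
Cell spans 0.0833333° lon × 0.0416667° lat.
west 104.6667° W, east 104.5833° W.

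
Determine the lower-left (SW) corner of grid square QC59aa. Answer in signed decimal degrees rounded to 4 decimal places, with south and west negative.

Field Q=16, C=2: +16·20° lon, +2·10° lat → SW at lon 140°, lat -70°.
Square 5, 9: +5·2° lon, +9·1° lat → SW at lon 150°, lat -61°.
Subsquare a=0, a=0: +0·0.0833333° lon, +0·0.0416667° lat → SW at lon 150°, lat -61°.
latitude -61.0000, longitude 150.0000.

-61.0000, 150.0000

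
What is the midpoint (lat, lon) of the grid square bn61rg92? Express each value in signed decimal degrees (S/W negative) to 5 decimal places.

41.26042, -146.50417

Field B=1, N=13: +1·20° lon, +13·10° lat → SW at lon -160°, lat 40°.
Square 6, 1: +6·2° lon, +1·1° lat → SW at lon -148°, lat 41°.
Subsquare r=17, g=6: +17·0.0833333° lon, +6·0.0416667° lat → SW at lon -146.583°, lat 41.25°.
Extended square 9, 2: +9·0.00833333° lon, +2·0.00416667° lat → SW at lon -146.508°, lat 41.2583°.
Cell spans 0.00833333° lon × 0.00416667° lat. Centre is SW corner plus half of each.
latitude 41.26042, longitude -146.50417.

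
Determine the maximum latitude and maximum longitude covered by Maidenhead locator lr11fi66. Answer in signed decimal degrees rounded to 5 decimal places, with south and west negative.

81.36250, 42.47500

Field L=11, R=17: +11·20° lon, +17·10° lat → SW at lon 40°, lat 80°.
Square 1, 1: +1·2° lon, +1·1° lat → SW at lon 42°, lat 81°.
Subsquare f=5, i=8: +5·0.0833333° lon, +8·0.0416667° lat → SW at lon 42.4167°, lat 81.3333°.
Extended square 6, 6: +6·0.00833333° lon, +6·0.00416667° lat → SW at lon 42.4667°, lat 81.3583°.
Cell spans 0.00833333° lon × 0.00416667° lat. NE corner is SW corner plus one full cell.
latitude 81.36250, longitude 42.47500.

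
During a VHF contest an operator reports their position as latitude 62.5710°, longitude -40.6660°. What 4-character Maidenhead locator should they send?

GP92

Add 180° to longitude and 90° to latitude: 139.33, 152.57.
Field: 139.33/20 → 6 → G, 152.57/10 → 15 → P; chars GP.
Square: 19.33/2 → 9, 2.57/1 → 2; chars 92.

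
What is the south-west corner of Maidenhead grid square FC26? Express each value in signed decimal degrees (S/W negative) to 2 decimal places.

-64.00, -76.00

Field F=5, C=2: +5·20° lon, +2·10° lat → SW at lon -80°, lat -70°.
Square 2, 6: +2·2° lon, +6·1° lat → SW at lon -76°, lat -64°.
latitude -64.00, longitude -76.00.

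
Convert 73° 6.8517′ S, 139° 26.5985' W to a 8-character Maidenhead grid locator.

Shift to the Maidenhead origin (180°W, 90°S): lon 40.55669, lat 16.88581.
Field: lon ⌊40.55669/20⌋ = 2 → C; lat ⌊16.88581/10⌋ = 1 → B.
Square: lon ⌊0.55669/2⌋ = 0; lat ⌊6.88581/1⌋ = 6.
Subsquare: lon ⌊0.55669/0.0833333⌋ = 6 → g; lat ⌊0.88581/0.0416667⌋ = 21 → v.
Extended square: lon ⌊0.05669/0.00833333⌋ = 6; lat ⌊0.01081/0.00416667⌋ = 2.

CB06gv62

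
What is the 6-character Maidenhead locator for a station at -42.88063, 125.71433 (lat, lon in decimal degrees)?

Offset from 180°W / 90°S: lon 305.7143°, lat 47.1194°.
Field: lon ⌊305.7143/20⌋ = 15 → P; lat ⌊47.1194/10⌋ = 4 → E.
Square: lon ⌊5.7143/2⌋ = 2; lat ⌊7.1194/1⌋ = 7.
Subsquare: lon ⌊1.7143/0.0833333⌋ = 20 → u; lat ⌊0.1194/0.0416667⌋ = 2 → c.

PE27uc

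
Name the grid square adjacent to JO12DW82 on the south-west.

JO12dw71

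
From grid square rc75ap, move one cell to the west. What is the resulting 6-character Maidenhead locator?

RC65xp

Longitude subsquare a = 0; −1 → -1, wraps to 23 = x, carry into square.
Longitude square 7; −1 → 6.
The latitude characters are unchanged.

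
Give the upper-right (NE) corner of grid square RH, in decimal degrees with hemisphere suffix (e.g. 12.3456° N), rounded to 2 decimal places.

Field R=17, H=7: +17·20° lon, +7·10° lat → SW at lon 160°, lat -20°.
Cell spans 20° lon × 10° lat. NE corner is SW corner plus one full cell.
latitude 10.00° S, longitude 180.00° E.

10.00° S, 180.00° E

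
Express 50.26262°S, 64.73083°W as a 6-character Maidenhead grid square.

Offset from 180°W / 90°S: lon 115.2692°, lat 39.7374°.
Field: 115.2692/20 → 5 → F, 39.7374/10 → 3 → D; chars FD.
Square: 15.2692/2 → 7, 9.7374/1 → 9; chars 79.
Subsquare: 1.2692/0.0833333 → 15 → p, 0.7374/0.0416667 → 17 → r; chars pr.

FD79pr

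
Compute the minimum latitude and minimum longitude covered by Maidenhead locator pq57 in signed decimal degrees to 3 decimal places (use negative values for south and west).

77.000, 130.000

Field P=15, Q=16: +15·20° lon, +16·10° lat → SW at lon 120°, lat 70°.
Square 5, 7: +5·2° lon, +7·1° lat → SW at lon 130°, lat 77°.
latitude 77.000, longitude 130.000.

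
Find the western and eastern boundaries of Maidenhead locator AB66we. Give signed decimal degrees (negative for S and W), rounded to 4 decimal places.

Field A=0, B=1: +0·20° lon, +1·10° lat → SW at lon -180°, lat -80°.
Square 6, 6: +6·2° lon, +6·1° lat → SW at lon -168°, lat -74°.
Subsquare w=22, e=4: +22·0.0833333° lon, +4·0.0416667° lat → SW at lon -166.167°, lat -73.8333°.
Cell spans 0.0833333° lon × 0.0416667° lat.
west -166.1667, east -166.0833.

-166.1667, -166.0833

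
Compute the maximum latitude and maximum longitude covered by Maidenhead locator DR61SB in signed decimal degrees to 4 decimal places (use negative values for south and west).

81.0833, -106.4167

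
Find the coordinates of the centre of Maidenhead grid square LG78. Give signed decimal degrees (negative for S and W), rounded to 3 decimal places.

-21.500, 55.000

Field L=11, G=6: +11·20° lon, +6·10° lat → SW at lon 40°, lat -30°.
Square 7, 8: +7·2° lon, +8·1° lat → SW at lon 54°, lat -22°.
Cell spans 2° lon × 1° lat. Centre is SW corner plus half of each.
latitude -21.500, longitude 55.000.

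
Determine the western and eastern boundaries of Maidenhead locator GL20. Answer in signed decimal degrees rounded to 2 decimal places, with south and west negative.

-56.00, -54.00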